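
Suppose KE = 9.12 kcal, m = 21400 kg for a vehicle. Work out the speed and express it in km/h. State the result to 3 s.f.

6.80 km/h

Rearranging KE = ½mv² for v: v = √(2·KE/m).
KE = 9.12 kcal = 38158 J; m = 21400 kg.
v = 1.888 m/s
1.888 m/s × (1 km/h / 0.2778 m/s) = 6.798 km/h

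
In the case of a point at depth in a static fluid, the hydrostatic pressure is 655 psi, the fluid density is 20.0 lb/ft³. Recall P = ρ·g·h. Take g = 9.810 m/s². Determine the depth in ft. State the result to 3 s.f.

4710 ft

Rearranging P = ρ·g·h for h: h = P/(ρ·g).
P = 655 psi = 4.516×10^6 Pa; ρ = 20.0 lb/ft³ = 320.4 kg/m³; g = 9.810 m/s².
h = 1437 m
1437 m × (1 ft / 0.3048 m) = 4714 ft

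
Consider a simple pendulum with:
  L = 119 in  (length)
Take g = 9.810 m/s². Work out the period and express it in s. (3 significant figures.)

T is given directly by: T = 2π√(L/g).
L = 119 in = 3.023 m; g = 9.810 m/s².
T = 3.488 s

3.49 s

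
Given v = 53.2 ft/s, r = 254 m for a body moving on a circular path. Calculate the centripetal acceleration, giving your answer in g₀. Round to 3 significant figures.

0.106 g₀

a is given directly by: a = v²/r.
v = 53.2 ft/s = 16.22 m/s; r = 254 m.
a = 1.035 m/s²
1.035 m/s² × (1 g₀ / 9.807 m/s²) = 0.1056 g₀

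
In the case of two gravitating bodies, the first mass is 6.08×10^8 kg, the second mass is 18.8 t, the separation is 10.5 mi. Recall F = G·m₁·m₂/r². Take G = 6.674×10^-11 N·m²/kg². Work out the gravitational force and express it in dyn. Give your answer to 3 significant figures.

0.267 dyn

From Newton's law of gravitation: F = Gm₁m₂/r².
m₁ = 6.08×10^8 kg; m₂ = 18.8 t = 18800 kg; r = 10.5 mi = 16898 m; G = 6.674×10^-11 N·m²/kg².
F = 2.672×10^-6 N
2.672×10^-6 N × (1 dyn / 1.000×10^-5 N) = 0.2672 dyn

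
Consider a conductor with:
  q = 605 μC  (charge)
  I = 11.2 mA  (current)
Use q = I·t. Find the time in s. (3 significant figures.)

Rearranging: t = q/I.
q = 605 μC = 6.050×10^-4 C; I = 11.2 mA = 0.01120 A.
t = 0.05402 s

0.0540 s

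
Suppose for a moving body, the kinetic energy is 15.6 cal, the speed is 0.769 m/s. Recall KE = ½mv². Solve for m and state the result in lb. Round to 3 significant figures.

Solving KE = ½mv² for m: m = 2·KE/v².
KE = 15.6 cal = 65.27 J; v = 0.769 m/s.
m = 220.7 kg
220.7 kg × (1 lb / 0.4536 kg) = 486.7 lb

487 lb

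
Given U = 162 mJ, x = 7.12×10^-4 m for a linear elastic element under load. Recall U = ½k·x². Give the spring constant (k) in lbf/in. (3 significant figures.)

3650 lbf/in

Rearranging U = ½k·x² for k: k = 2U/x².
U = 162 mJ = 0.1620 J; x = 7.12×10^-4 m.
k = 6.391×10^5 N/m
6.391×10^5 N/m × (1 lbf/in / 175.1 N/m) = 3649 lbf/in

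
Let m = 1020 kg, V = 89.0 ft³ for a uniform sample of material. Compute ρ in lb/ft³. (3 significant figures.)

ρ is given directly by: ρ = m/V.
m = 1020 kg; V = 89.0 ft³ = 2.520 m³.
ρ = 404.7 kg/m³
404.7 kg/m³ × (1 lb/ft³ / 16.02 kg/m³) = 25.27 lb/ft³

25.3 lb/ft³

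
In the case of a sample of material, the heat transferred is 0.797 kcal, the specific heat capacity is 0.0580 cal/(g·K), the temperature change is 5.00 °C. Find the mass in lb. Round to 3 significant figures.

Rearranging Q = m·c·ΔT for m: m = Q/(c·ΔT).
Q = 0.797 kcal = 3335 J; c = 0.0580 cal/(g·K) = 242.7 J/(kg·K); ΔT = 5.00 °C = 5.000 K.
m = 2.748 kg
2.748 kg × (1 lb / 0.4536 kg) = 6.059 lb

6.06 lb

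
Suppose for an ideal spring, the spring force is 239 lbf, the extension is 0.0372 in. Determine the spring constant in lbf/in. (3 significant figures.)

6420 lbf/in

From Hooke's law: k = F/x.
F = 239 lbf = 1063 N; x = 0.0372 in = 9.449×10^-4 m.
k = 1.125×10^6 N/m
1.125×10^6 N/m × (1 lbf/in / 175.1 N/m) = 6425 lbf/in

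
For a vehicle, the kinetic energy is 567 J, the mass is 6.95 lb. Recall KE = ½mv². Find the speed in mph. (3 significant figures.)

Rearranging KE = ½mv² for v: v = √(2·KE/m).
KE = 567 J; m = 6.95 lb = 3.152 kg.
v = 18.97 m/s
18.97 m/s × (1 mph / 0.4470 m/s) = 42.43 mph

42.4 mph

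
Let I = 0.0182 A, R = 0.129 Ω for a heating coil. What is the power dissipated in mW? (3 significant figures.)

Directly: P = I²R.
I = 0.0182 A; R = 0.129 Ω.
P = 4.273×10^-5 W
4.273×10^-5 W × (1 mW / 0.001000 W) = 0.04273 mW

0.0427 mW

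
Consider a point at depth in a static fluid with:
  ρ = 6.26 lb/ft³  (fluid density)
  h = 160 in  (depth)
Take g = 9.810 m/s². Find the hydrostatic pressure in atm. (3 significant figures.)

0.0395 atm

P is given directly by: P = ρgh.
ρ = 6.26 lb/ft³ = 100.3 kg/m³; h = 160 in = 4.064 m; g = 9.810 m/s².
P = 3998 Pa
3998 Pa × (1 atm / 1.013×10^5 Pa) = 0.03945 atm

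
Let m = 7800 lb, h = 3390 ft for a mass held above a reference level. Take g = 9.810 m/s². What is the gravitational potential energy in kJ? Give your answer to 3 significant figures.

Directly: PE = mgh.
m = 7800 lb = 3538 kg; h = 3390 ft = 1033 m; g = 9.810 m/s².
PE = 3.586×10^7 J
3.586×10^7 J × (1 kJ / 1000 J) = 35863 kJ

35900 kJ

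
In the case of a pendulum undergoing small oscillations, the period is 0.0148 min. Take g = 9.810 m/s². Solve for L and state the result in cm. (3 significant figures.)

19.6 cm

Rearranging: L = g·(T/2π)².
T = 0.0148 min = 0.8880 s; g = 9.810 m/s².
L = 0.1959 m
0.1959 m × (1 cm / 0.01000 m) = 19.59 cm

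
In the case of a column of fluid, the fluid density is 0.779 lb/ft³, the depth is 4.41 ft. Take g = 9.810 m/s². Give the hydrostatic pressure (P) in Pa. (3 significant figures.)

Directly: P = ρgh.
ρ = 0.779 lb/ft³ = 12.48 kg/m³; h = 4.41 ft = 1.344 m; g = 9.810 m/s².
P = 164.5 Pa  (the unit combination reduces to kg/(m·s²) = Pa)

165 Pa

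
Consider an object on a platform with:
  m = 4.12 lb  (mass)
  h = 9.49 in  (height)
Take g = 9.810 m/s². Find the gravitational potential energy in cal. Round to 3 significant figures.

1.06 cal

Directly: PE = mgh.
m = 4.12 lb = 1.869 kg; h = 9.49 in = 0.2410 m; g = 9.810 m/s².
PE = 4.419 J
4.419 J × (1 cal / 4.184 J) = 1.056 cal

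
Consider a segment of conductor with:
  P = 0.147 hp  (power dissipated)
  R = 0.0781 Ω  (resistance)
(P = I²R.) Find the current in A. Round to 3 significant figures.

Solving P = I²R for I: I = √(P/R).
P = 0.147 hp = 109.6 W; R = 0.0781 Ω.
I = 37.46 A

37.5 A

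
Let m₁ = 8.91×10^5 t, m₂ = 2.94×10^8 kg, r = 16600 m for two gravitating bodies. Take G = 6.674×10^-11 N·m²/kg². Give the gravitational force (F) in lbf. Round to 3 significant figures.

0.0143 lbf

From Newton's law of gravitation: F = Gm₁m₂/r².
m₁ = 8.91×10^5 t = 8.910×10^8 kg; m₂ = 2.94×10^8 kg; r = 16600 m; G = 6.674×10^-11 N·m²/kg².
F = 0.06344 N
0.06344 N × (1 lbf / 4.448 N) = 0.01426 lbf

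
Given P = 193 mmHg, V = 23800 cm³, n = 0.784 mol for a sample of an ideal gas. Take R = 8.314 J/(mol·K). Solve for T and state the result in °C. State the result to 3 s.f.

Rearranging PV = nRT for T: T = PV/(nR).
P = 193 mmHg = 25731 Pa; V = 23800 cm³ = 0.02380 m³; n = 0.784 mol; R = 8.314 J/(mol·K).
T = 93.95 K
93.95 K − 273.15 = -179.2 °C

-179 °C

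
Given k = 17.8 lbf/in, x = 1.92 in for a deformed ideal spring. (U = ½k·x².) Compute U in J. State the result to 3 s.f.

U is given directly by: U = ½kx².
k = 17.8 lbf/in = 3117 N/m; x = 1.92 in = 0.04877 m.
U = 3.707 J

3.71 J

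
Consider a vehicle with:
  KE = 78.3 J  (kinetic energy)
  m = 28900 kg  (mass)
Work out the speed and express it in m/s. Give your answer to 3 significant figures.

0.0736 m/s

Rearranging KE = ½mv² for v: v = √(2·KE/m).
KE = 78.3 J; m = 28900 kg.
v = 0.07361 m/s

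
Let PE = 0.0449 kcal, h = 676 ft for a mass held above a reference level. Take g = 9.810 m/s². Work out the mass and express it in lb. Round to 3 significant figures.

0.205 lb

Solving PE = m·g·h for m: m = PE/(g·h).
PE = 0.0449 kcal = 187.9 J; h = 676 ft = 206.0 m; g = 9.810 m/s².
m = 0.09294 kg
0.09294 kg × (1 lb / 0.4536 kg) = 0.2049 lb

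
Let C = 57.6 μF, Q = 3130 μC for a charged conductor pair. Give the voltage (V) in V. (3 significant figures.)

Rearranging: V = Q/C.
C = 57.6 μF = 5.760×10^-5 F; Q = 3130 μC = 0.003130 C.
V = 54.34 V

54.3 V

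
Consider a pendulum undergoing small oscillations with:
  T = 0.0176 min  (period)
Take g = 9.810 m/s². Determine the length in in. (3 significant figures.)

10.9 in

Rearranging T = 2π√(L/g) for L: L = g·(T/2π)².
T = 0.0176 min = 1.056 s; g = 9.810 m/s².
L = 0.2771 m
0.2771 m × (1 in / 0.02540 m) = 10.91 in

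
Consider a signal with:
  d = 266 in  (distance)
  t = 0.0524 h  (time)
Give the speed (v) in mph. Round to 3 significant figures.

0.0801 mph

v is given directly by: v = d/t.
d = 266 in = 6.756 m; t = 0.0524 h = 188.6 s.
v = 0.03582 m/s
0.03582 m/s × (1 mph / 0.4470 m/s) = 0.08012 mph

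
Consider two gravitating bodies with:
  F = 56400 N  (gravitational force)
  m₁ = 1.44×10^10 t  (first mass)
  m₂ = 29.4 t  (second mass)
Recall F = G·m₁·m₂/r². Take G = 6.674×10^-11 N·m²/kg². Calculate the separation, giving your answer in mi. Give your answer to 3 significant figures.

0.0139 mi

Rearranging F = G·m₁·m₂/r² for r: r = √(G·m₁m₂/F).
F = 56400 N; m₁ = 1.44×10^10 t = 1.440×10^13 kg; m₂ = 29.4 t = 29400 kg; G = 6.674×10^-11 N·m²/kg².
r = 22.38 m
22.38 m × (1 mi / 1609 m) = 0.01391 mi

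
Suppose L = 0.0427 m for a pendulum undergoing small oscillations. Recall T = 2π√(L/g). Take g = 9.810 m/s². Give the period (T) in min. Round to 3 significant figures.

Directly: T = 2π√(L/g).
L = 0.0427 m; g = 9.810 m/s².
T = 0.4145 s
0.4145 s × (1 min / 60.00 s) = 0.006909 min

0.00691 min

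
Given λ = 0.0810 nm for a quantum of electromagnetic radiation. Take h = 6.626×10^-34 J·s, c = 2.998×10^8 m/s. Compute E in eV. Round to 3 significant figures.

E is given directly by: E = hc/λ.
λ = 0.0810 nm = 8.100×10^-11 m; h = 6.626×10^-34 J·s; c = 2.998×10^8 m/s.
E = 2.452×10^-15 J  (the unit combination reduces to kg·m²/s² = J)
2.452×10^-15 J × (1 eV / 1.602×10^-19 J) = 15307 eV

15300 eV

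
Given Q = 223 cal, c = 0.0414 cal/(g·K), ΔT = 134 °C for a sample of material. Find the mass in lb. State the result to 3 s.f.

Rearranging: m = Q/(c·ΔT).
Q = 223 cal = 933.0 J; c = 0.0414 cal/(g·K) = 173.2 J/(kg·K); ΔT = 134 °C = 134.0 K.
m = 0.04020 kg
0.04020 kg × (1 lb / 0.4536 kg) = 0.08862 lb

0.0886 lb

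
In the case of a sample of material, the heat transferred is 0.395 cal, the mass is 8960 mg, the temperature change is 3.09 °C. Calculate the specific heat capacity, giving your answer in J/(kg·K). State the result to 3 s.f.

59.7 J/(kg·K)

Rearranging Q = m·c·ΔT for c: c = Q/(m·ΔT).
Q = 0.395 cal = 1.653 J; m = 8960 mg = 0.008960 kg; ΔT = 3.09 °C = 3.090 K.
c = 59.69 J/(kg·K)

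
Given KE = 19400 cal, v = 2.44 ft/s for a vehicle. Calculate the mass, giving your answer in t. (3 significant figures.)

294 t

Rearranging KE = ½mv² for m: m = 2·KE/v².
KE = 19400 cal = 81170 J; v = 2.44 ft/s = 0.7437 m/s.
m = 2.935×10^5 kg
2.935×10^5 kg × (1 t / 1000 kg) = 293.5 t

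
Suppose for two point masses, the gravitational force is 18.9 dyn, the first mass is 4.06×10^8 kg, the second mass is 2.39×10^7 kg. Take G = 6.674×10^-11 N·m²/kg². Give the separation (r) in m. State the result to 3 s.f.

From Newton's law of gravitation: r = √(G·m₁m₂/F).
F = 18.9 dyn = 1.890×10^-4 N; m₁ = 4.06×10^8 kg; m₂ = 2.39×10^7 kg; G = 6.674×10^-11 N·m²/kg².
r = 58536 m

58500 m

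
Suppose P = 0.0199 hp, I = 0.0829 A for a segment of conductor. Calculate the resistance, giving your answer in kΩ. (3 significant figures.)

Rearranging P = I²R for R: R = P/I².
P = 0.0199 hp = 14.84 W; I = 0.0829 A.
R = 2159 Ω
2159 Ω × (1 kΩ / 1000 Ω) = 2.159 kΩ

2.16 kΩ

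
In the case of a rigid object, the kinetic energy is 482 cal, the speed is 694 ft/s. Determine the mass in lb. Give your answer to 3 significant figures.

Rearranging: m = 2·KE/v².
KE = 482 cal = 2017 J; v = 694 ft/s = 211.5 m/s.
m = 0.09014 kg
0.09014 kg × (1 lb / 0.4536 kg) = 0.1987 lb

0.199 lb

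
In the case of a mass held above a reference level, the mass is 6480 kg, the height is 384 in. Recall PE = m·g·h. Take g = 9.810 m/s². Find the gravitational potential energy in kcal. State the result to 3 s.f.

Directly: PE = mgh.
m = 6480 kg; h = 384 in = 9.754 m; g = 9.810 m/s².
PE = 6.200×10^5 J
6.200×10^5 J × (1 kcal / 4184 J) = 148.2 kcal

148 kcal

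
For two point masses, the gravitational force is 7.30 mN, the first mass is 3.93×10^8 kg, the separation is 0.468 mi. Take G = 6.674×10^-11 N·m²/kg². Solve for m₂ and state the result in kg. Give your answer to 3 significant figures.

Rearranging: m₂ = F·r²/(G·m₁).
F = 7.30 mN = 0.007300 N; m₁ = 3.93×10^8 kg; r = 0.468 mi = 753.2 m; G = 6.674×10^-11 N·m²/kg².
m₂ = 1.579×10^5 kg

1.58×10^5 kg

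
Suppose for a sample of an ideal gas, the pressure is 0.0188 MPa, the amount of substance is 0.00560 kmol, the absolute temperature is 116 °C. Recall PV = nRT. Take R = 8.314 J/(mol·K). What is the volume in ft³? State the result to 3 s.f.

Solving PV = nRT for V: V = nRT/P.
P = 0.0188 MPa = 18800 Pa; n = 0.00560 kmol = 5.600 mol; T = 116 °C = 389.1 K; R = 8.314 J/(mol·K).
V = 0.9637 m³
0.9637 m³ × (1 ft³ / 0.02832 m³) = 34.03 ft³

34.0 ft³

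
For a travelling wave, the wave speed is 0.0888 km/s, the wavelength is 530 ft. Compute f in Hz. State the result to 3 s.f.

Solving v = f·λ for f: f = v/λ.
v = 0.0888 km/s = 88.80 m/s; λ = 530 ft = 161.5 m.
f = 0.5497 Hz

0.550 Hz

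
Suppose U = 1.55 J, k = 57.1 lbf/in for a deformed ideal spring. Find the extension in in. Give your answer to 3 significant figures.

0.693 in

Rearranging: x = √(2U/k).
U = 1.55 J; k = 57.1 lbf/in = 10000 N/m.
x = 0.01761 m
0.01761 m × (1 in / 0.02540 m) = 0.6932 in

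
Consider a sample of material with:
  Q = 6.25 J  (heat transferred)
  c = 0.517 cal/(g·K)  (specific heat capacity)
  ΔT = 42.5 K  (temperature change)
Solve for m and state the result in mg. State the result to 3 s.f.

68.0 mg

Rearranging: m = Q/(c·ΔT).
Q = 6.25 J; c = 0.517 cal/(g·K) = 2163 J/(kg·K); ΔT = 42.5 K.
m = 6.798×10^-5 kg
6.798×10^-5 kg × (1 mg / 1.000×10^-6 kg) = 67.98 mg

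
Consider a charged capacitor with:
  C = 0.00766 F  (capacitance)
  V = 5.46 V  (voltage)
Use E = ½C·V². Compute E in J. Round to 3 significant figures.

0.114 J

Directly: E = ½CV².
C = 0.00766 F; V = 5.46 V.
E = 0.1142 J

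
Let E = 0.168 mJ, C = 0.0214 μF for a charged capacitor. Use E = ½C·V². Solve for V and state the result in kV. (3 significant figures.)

0.125 kV

Rearranging: V = √(2E/C).
E = 0.168 mJ = 1.680×10^-4 J; C = 0.0214 μF = 2.140×10^-8 F.
V = 125.3 V
125.3 V × (1 kV / 1000 V) = 0.1253 kV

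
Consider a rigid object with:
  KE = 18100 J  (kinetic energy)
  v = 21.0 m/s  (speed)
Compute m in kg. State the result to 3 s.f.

Solving KE = ½mv² for m: m = 2·KE/v².
KE = 18100 J; v = 21.0 m/s.
m = 82.09 kg

82.1 kg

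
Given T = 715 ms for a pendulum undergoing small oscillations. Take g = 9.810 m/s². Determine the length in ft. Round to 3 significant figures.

Solving T = 2π√(L/g) for L: L = g·(T/2π)².
T = 715 ms = 0.7150 s; g = 9.810 m/s².
L = 0.1270 m
0.1270 m × (1 ft / 0.3048 m) = 0.4168 ft

0.417 ft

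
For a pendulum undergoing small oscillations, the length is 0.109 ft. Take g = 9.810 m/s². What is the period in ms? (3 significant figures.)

366 ms

T is given directly by: T = 2π√(L/g).
L = 0.109 ft = 0.03322 m; g = 9.810 m/s².
T = 0.3657 s
0.3657 s × (1 ms / 0.001000 s) = 365.7 ms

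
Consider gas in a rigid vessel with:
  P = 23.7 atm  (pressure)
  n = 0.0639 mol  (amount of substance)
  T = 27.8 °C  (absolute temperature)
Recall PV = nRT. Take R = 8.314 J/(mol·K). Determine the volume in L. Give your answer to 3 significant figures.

0.0666 L

Rearranging: V = nRT/P.
P = 23.7 atm = 2.401×10^6 Pa; n = 0.0639 mol; T = 27.8 °C = 300.9 K; R = 8.314 J/(mol·K).
V = 6.658×10^-5 m³
6.658×10^-5 m³ × (1 L / 0.001000 m³) = 0.06658 L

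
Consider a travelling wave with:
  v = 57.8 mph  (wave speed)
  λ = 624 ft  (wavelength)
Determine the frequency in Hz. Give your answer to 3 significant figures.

Rearranging v = f·λ for f: f = v/λ.
v = 57.8 mph = 25.84 m/s; λ = 624 ft = 190.2 m.
f = 0.1359 Hz

0.136 Hz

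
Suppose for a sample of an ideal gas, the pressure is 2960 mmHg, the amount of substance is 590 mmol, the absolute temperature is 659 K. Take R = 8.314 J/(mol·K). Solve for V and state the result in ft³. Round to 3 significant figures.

0.289 ft³

Rearranging: V = nRT/P.
P = 2960 mmHg = 3.946×10^5 Pa; n = 590 mmol = 0.5900 mol; T = 659 K; R = 8.314 J/(mol·K).
V = 0.008191 m³
0.008191 m³ × (1 ft³ / 0.02832 m³) = 0.2893 ft³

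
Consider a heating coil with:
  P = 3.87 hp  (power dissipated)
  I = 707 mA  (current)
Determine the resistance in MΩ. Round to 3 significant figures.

Solving P = I²R for R: R = P/I².
P = 3.87 hp = 2886 W; I = 707 mA = 0.7070 A.
R = 5773 Ω
5773 Ω × (1 MΩ / 1.000×10^6 Ω) = 0.005773 MΩ

0.00577 MΩ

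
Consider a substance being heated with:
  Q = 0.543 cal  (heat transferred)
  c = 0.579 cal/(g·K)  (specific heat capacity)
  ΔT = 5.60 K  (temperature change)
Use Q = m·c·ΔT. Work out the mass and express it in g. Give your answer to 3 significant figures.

0.167 g

Rearranging Q = m·c·ΔT for m: m = Q/(c·ΔT).
Q = 0.543 cal = 2.272 J; c = 0.579 cal/(g·K) = 2423 J/(kg·K); ΔT = 5.60 K.
m = 1.675×10^-4 kg
1.675×10^-4 kg × (1 g / 0.001000 kg) = 0.1675 g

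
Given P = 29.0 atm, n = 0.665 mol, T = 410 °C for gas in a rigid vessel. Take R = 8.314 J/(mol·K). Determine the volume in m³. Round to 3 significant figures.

Solving PV = nRT for V: V = nRT/P.
P = 29.0 atm = 2.938×10^6 Pa; n = 0.665 mol; T = 410 °C = 683.1 K; R = 8.314 J/(mol·K).
V = 0.001285 m³

0.00129 m³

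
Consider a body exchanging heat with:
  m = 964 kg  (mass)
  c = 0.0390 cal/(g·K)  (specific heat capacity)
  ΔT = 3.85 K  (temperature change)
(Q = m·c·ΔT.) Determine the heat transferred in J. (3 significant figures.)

6.06×10^5 J

Q is given directly by: Q = mcΔT.
m = 964 kg; c = 0.0390 cal/(g·K) = 163.2 J/(kg·K); ΔT = 3.85 K.
Q = 6.056×10^5 J  (the unit combination reduces to kg·m²/s² = J)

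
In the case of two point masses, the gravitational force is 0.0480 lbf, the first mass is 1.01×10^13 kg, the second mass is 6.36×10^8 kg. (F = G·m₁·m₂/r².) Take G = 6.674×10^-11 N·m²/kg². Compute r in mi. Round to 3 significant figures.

880 mi

Solving F = G·m₁·m₂/r² for r: r = √(G·m₁m₂/F).
F = 0.0480 lbf = 0.2135 N; m₁ = 1.01×10^13 kg; m₂ = 6.36×10^8 kg; G = 6.674×10^-11 N·m²/kg².
r = 1.417×10^6 m
1.417×10^6 m × (1 mi / 1609 m) = 880.5 mi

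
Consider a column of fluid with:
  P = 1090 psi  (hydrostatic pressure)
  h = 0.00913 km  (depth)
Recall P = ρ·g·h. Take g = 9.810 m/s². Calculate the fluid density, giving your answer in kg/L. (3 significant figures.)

Solving P = ρ·g·h for ρ: ρ = P/(g·h).
P = 1090 psi = 7.515×10^6 Pa; h = 0.00913 km = 9.130 m; g = 9.810 m/s².
ρ = 83908 kg/m³
83908 kg/m³ × (1 kg/L / 1000 kg/m³) = 83.91 kg/L

83.9 kg/L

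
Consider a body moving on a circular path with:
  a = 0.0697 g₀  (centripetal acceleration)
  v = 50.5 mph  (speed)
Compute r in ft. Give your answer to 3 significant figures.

2450 ft

Rearranging: r = v²/a.
a = 0.0697 g₀ = 0.6835 m/s²; v = 50.5 mph = 22.58 m/s.
r = 745.6 m
745.6 m × (1 ft / 0.3048 m) = 2446 ft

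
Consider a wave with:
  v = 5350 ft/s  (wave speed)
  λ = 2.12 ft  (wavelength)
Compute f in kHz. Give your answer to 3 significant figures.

2.52 kHz

Solving v = f·λ for f: f = v/λ.
v = 5350 ft/s = 1631 m/s; λ = 2.12 ft = 0.6462 m.
f = 2524 Hz
2524 Hz × (1 kHz / 1000 Hz) = 2.524 kHz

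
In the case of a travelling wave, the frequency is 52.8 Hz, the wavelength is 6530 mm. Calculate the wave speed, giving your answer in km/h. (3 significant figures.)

v is given directly by: v = fλ.
f = 52.8 Hz; λ = 6530 mm = 6.530 m.
v = 344.8 m/s
344.8 m/s × (1 km/h / 0.2778 m/s) = 1241 km/h

1240 km/h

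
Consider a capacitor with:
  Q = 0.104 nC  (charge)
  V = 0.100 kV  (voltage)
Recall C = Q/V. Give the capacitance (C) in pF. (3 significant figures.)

1.04 pF

C is given directly by: C = Q/V.
Q = 0.104 nC = 1.040×10^-10 C; V = 0.100 kV = 100.0 V.
C = 1.040×10^-12 F
1.040×10^-12 F × (1 pF / 1.000×10^-12 F) = 1.040 pF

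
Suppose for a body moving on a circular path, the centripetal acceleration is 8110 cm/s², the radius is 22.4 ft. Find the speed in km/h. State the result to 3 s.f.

Rearranging: v = √(a·r).
a = 8110 cm/s² = 81.10 m/s²; r = 22.4 ft = 6.828 m.
v = 23.53 m/s
23.53 m/s × (1 km/h / 0.2778 m/s) = 84.71 km/h

84.7 km/h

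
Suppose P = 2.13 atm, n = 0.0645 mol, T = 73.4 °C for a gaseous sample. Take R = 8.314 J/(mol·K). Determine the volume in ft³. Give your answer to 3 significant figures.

0.0304 ft³

From the ideal-gas law: V = nRT/P.
P = 2.13 atm = 2.158×10^5 Pa; n = 0.0645 mol; T = 73.4 °C = 346.5 K; R = 8.314 J/(mol·K).
V = 8.611×10^-4 m³
8.611×10^-4 m³ × (1 ft³ / 0.02832 m³) = 0.03041 ft³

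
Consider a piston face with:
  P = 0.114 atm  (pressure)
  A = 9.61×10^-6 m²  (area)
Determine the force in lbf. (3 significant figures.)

0.0250 lbf

Rearranging P = F/A for F: F = P·A.
P = 0.114 atm = 11551 Pa; A = 9.61×10^-6 m².
F = 0.1110 N  (the unit combination reduces to kg·m/s² = N)
0.1110 N × (1 lbf / 4.448 N) = 0.02496 lbf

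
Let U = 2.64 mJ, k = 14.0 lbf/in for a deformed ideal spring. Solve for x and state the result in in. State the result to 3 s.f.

Solving U = ½k·x² for x: x = √(2U/k).
U = 2.64 mJ = 0.002640 J; k = 14.0 lbf/in = 2452 N/m.
x = 0.001467 m
0.001467 m × (1 in / 0.02540 m) = 0.05778 in

0.0578 in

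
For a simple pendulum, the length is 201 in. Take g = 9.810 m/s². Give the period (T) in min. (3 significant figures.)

T is given directly by: T = 2π√(L/g).
L = 201 in = 5.105 m; g = 9.810 m/s².
T = 4.533 s
4.533 s × (1 min / 60.00 s) = 0.07555 min

0.0755 min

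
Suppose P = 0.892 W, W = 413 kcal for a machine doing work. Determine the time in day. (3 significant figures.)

22.4 day

Solving P = W/t for t: t = W/P.
P = 0.892 W; W = 413 kcal = 1.728×10^6 J.
t = 1.937×10^6 s
1.937×10^6 s × (1 day / 86400 s) = 22.42 day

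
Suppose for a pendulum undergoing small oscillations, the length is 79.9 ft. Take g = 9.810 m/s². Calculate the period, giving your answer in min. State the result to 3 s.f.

T is given directly by: T = 2π√(L/g).
L = 79.9 ft = 24.35 m; g = 9.810 m/s².
T = 9.900 s
9.900 s × (1 min / 60.00 s) = 0.1650 min

0.165 min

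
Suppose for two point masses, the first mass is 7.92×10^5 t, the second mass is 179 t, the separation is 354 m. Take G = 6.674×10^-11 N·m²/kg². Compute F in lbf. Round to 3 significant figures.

F is given directly by: F = Gm₁m₂/r².
m₁ = 7.92×10^5 t = 7.920×10^8 kg; m₂ = 179 t = 1.790×10^5 kg; r = 354 m; G = 6.674×10^-11 N·m²/kg².
F = 0.07550 N  (the unit combination reduces to kg·m/s² = N)
0.07550 N × (1 lbf / 4.448 N) = 0.01697 lbf

0.0170 lbf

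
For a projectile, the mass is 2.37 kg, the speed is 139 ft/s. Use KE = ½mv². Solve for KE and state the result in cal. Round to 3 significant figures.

508 cal

KE is given directly by: KE = ½mv².
m = 2.37 kg; v = 139 ft/s = 42.37 m/s.
KE = 2127 J  (the unit combination reduces to kg·m²/s² = J)
2127 J × (1 cal / 4.184 J) = 508.4 cal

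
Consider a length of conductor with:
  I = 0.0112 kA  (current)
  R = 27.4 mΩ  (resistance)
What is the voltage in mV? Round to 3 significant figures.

307 mV

From Ohm's law: V = IR.
I = 0.0112 kA = 11.20 A; R = 27.4 mΩ = 0.02740 Ω.
V = 0.3069 V
0.3069 V × (1 mV / 0.001000 V) = 306.9 mV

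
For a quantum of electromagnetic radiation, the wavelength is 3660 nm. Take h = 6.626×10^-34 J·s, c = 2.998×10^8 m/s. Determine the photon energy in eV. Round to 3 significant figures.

0.339 eV

Directly: E = hc/λ.
λ = 3660 nm = 3.660×10^-6 m; h = 6.626×10^-34 J·s; c = 2.998×10^8 m/s.
E = 5.428×10^-20 J
5.428×10^-20 J × (1 eV / 1.602×10^-19 J) = 0.3388 eV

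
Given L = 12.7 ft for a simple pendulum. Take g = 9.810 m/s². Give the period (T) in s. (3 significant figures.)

Directly: T = 2π√(L/g).
L = 12.7 ft = 3.871 m; g = 9.810 m/s².
T = 3.947 s

3.95 s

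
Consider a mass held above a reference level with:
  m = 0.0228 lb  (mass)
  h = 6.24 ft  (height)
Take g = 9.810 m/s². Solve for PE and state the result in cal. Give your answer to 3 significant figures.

Directly: PE = mgh.
m = 0.0228 lb = 0.01034 kg; h = 6.24 ft = 1.902 m; g = 9.810 m/s².
PE = 0.1930 J
0.1930 J × (1 cal / 4.184 J) = 0.04612 cal

0.0461 cal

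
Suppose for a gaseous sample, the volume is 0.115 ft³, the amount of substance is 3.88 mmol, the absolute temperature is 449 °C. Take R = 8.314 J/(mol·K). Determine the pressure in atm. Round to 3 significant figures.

0.0706 atm

From the ideal-gas law: P = nRT/V.
V = 0.115 ft³ = 0.003256 m³; n = 3.88 mmol = 0.003880 mol; T = 449 °C = 722.1 K; R = 8.314 J/(mol·K).
P = 7154 Pa
7154 Pa × (1 atm / 1.013×10^5 Pa) = 0.07060 atm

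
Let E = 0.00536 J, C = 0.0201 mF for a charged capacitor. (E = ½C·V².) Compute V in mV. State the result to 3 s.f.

Solving E = ½C·V² for V: V = √(2E/C).
E = 0.00536 J; C = 0.0201 mF = 2.010×10^-5 F.
V = 23.09 V
23.09 V × (1 mV / 0.001000 V) = 23094 mV

23100 mV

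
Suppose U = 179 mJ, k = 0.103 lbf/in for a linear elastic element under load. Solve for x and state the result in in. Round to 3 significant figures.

Solving U = ½k·x² for x: x = √(2U/k).
U = 179 mJ = 0.1790 J; k = 0.103 lbf/in = 18.04 N/m.
x = 0.1409 m
0.1409 m × (1 in / 0.02540 m) = 5.546 in

5.55 in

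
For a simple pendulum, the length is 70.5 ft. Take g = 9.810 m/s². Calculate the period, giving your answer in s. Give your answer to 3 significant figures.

9.30 s

T is given directly by: T = 2π√(L/g).
L = 70.5 ft = 21.49 m; g = 9.810 m/s².
T = 9.299 s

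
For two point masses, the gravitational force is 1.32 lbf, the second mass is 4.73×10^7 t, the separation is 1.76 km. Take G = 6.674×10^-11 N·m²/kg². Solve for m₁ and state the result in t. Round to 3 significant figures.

5760 t

From Newton's law of gravitation: m₁ = F·r²/(G·m₂).
F = 1.32 lbf = 5.872 N; m₂ = 4.73×10^7 t = 4.730×10^10 kg; r = 1.76 km = 1760 m; G = 6.674×10^-11 N·m²/kg².
m₁ = 5.762×10^6 kg
5.762×10^6 kg × (1 t / 1000 kg) = 5762 t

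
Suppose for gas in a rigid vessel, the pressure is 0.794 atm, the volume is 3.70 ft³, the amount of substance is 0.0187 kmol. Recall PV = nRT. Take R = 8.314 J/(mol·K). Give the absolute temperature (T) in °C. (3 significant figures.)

-219 °C

From the ideal-gas law: T = PV/(nR).
P = 0.794 atm = 80452 Pa; V = 3.70 ft³ = 0.1048 m³; n = 0.0187 kmol = 18.70 mol; R = 8.314 J/(mol·K).
T = 54.22 K
54.22 K − 273.15 = -218.9 °C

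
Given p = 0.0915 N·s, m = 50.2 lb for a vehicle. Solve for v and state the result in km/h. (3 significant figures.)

0.0145 km/h

Rearranging: v = p/m.
p = 0.0915 N·s = 0.09150 kg·m/s; m = 50.2 lb = 22.77 kg.
v = 0.004018 m/s
0.004018 m/s × (1 km/h / 0.2778 m/s) = 0.01447 km/h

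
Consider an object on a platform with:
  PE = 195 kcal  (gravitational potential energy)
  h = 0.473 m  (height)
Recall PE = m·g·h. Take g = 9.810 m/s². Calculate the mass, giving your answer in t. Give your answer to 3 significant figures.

176 t

Rearranging PE = m·g·h for m: m = PE/(g·h).
PE = 195 kcal = 8.159×10^5 J; h = 0.473 m; g = 9.810 m/s².
m = 1.758×10^5 kg
1.758×10^5 kg × (1 t / 1000 kg) = 175.8 t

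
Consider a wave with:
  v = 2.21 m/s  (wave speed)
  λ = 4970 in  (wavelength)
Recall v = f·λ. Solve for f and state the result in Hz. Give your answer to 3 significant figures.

0.0175 Hz

Rearranging v = f·λ for f: f = v/λ.
v = 2.21 m/s; λ = 4970 in = 126.2 m.
f = 0.01751 Hz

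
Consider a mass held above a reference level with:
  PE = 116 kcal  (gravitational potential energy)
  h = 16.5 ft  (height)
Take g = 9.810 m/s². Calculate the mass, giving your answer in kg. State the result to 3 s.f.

9840 kg

Solving PE = m·g·h for m: m = PE/(g·h).
PE = 116 kcal = 4.853×10^5 J; h = 16.5 ft = 5.029 m; g = 9.810 m/s².
m = 9837 kg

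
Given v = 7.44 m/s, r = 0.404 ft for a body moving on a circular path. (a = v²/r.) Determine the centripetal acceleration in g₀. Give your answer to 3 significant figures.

45.8 g₀

a is given directly by: a = v²/r.
v = 7.44 m/s; r = 0.404 ft = 0.1231 m.
a = 449.5 m/s²
449.5 m/s² × (1 g₀ / 9.807 m/s²) = 45.84 g₀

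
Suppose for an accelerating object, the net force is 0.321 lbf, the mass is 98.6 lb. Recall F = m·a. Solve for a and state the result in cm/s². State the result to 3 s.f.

3.19 cm/s²

From Newton's second law: a = F/m.
F = 0.321 lbf = 1.428 N; m = 98.6 lb = 44.72 kg.
a = 0.03193 m/s²
0.03193 m/s² × (1 cm/s² / 0.01000 m/s²) = 3.193 cm/s²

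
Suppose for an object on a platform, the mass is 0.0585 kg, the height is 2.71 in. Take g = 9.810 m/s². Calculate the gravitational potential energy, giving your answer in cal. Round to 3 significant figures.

Directly: PE = mgh.
m = 0.0585 kg; h = 2.71 in = 0.06883 m; g = 9.810 m/s².
PE = 0.03950 J  (the unit combination reduces to kg·m²/s² = J)
0.03950 J × (1 cal / 4.184 J) = 0.009441 cal

0.00944 cal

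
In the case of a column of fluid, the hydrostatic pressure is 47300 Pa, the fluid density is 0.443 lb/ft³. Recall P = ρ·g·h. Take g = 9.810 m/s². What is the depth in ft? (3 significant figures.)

Rearranging P = ρ·g·h for h: h = P/(ρ·g).
P = 47300 Pa; ρ = 0.443 lb/ft³ = 7.096 kg/m³; g = 9.810 m/s².
h = 679.5 m
679.5 m × (1 ft / 0.3048 m) = 2229 ft

2230 ft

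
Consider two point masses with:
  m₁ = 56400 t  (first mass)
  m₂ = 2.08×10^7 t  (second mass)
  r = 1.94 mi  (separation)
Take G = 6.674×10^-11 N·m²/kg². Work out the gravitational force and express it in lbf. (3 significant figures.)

1.81 lbf

F is given directly by: F = Gm₁m₂/r².
m₁ = 56400 t = 5.640×10^7 kg; m₂ = 2.08×10^7 t = 2.080×10^10 kg; r = 1.94 mi = 3122 m; G = 6.674×10^-11 N·m²/kg².
F = 8.032 N
8.032 N × (1 lbf / 4.448 N) = 1.806 lbf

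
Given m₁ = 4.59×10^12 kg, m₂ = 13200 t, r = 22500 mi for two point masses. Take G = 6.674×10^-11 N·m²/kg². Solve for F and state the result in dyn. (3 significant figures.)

0.308 dyn

F is given directly by: F = Gm₁m₂/r².
m₁ = 4.59×10^12 kg; m₂ = 13200 t = 1.320×10^7 kg; r = 22500 mi = 3.621×10^7 m; G = 6.674×10^-11 N·m²/kg².
F = 3.084×10^-6 N
3.084×10^-6 N × (1 dyn / 1.000×10^-5 N) = 0.3084 dyn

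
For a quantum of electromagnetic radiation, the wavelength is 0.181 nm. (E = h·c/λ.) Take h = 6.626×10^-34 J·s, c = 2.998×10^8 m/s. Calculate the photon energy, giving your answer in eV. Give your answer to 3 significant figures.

Directly: E = hc/λ.
λ = 0.181 nm = 1.810×10^-10 m; h = 6.626×10^-34 J·s; c = 2.998×10^8 m/s.
E = 1.097×10^-15 J
1.097×10^-15 J × (1 eV / 1.602×10^-19 J) = 6850 eV

6850 eV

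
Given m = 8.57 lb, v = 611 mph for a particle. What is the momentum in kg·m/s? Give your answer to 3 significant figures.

1060 kg·m/s

Directly: p = mv.
m = 8.57 lb = 3.887 kg; v = 611 mph = 273.1 m/s.
p = 1062 kg·m/s  (the unit combination reduces to kg·m/s = kg·m/s)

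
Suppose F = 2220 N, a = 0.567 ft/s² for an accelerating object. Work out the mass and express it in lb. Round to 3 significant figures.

28300 lb

Rearranging F = m·a for m: m = F/a.
F = 2220 N; a = 0.567 ft/s² = 0.1728 m/s².
m = 12846 kg
12846 kg × (1 lb / 0.4536 kg) = 28320 lb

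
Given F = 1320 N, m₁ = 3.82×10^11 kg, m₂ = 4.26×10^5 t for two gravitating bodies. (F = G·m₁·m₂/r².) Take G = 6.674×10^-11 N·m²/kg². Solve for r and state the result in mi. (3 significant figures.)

1.78 mi

From Newton's law of gravitation: r = √(G·m₁m₂/F).
F = 1320 N; m₁ = 3.82×10^11 kg; m₂ = 4.26×10^5 t = 4.260×10^8 kg; G = 6.674×10^-11 N·m²/kg².
r = 2868 m
2868 m × (1 mi / 1609 m) = 1.782 mi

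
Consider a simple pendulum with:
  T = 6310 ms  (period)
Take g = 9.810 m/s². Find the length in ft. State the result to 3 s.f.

32.5 ft

Rearranging: L = g·(T/2π)².
T = 6310 ms = 6.310 s; g = 9.810 m/s².
L = 9.894 m
9.894 m × (1 ft / 0.3048 m) = 32.46 ft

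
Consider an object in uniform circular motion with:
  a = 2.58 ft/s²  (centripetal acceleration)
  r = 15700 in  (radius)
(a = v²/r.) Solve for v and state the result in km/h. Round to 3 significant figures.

Solving a = v²/r for v: v = √(a·r).
a = 2.58 ft/s² = 0.7864 m/s²; r = 15700 in = 398.8 m.
v = 17.71 m/s
17.71 m/s × (1 km/h / 0.2778 m/s) = 63.75 km/h

63.8 km/h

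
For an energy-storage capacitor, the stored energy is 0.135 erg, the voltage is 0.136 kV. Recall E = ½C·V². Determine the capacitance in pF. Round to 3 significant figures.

1.46 pF

Rearranging E = ½C·V² for C: C = 2E/V².
E = 0.135 erg = 1.350×10^-8 J; V = 0.136 kV = 136.0 V.
C = 1.460×10^-12 F
1.460×10^-12 F × (1 pF / 1.000×10^-12 F) = 1.460 pF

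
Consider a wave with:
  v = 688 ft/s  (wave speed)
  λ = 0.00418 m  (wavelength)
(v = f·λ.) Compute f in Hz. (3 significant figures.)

Rearranging v = f·λ for f: f = v/λ.
v = 688 ft/s = 209.7 m/s; λ = 0.00418 m.
f = 50168 Hz

50200 Hz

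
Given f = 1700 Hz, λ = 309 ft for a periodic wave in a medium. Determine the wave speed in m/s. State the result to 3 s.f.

1.60×10^5 m/s

Directly: v = fλ.
f = 1700 Hz; λ = 309 ft = 94.18 m.
v = 1.601×10^5 m/s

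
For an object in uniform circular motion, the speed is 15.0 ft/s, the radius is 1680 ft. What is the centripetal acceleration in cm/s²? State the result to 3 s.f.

Directly: a = v²/r.
v = 15.0 ft/s = 4.572 m/s; r = 1680 ft = 512.1 m.
a = 0.04082 m/s²
0.04082 m/s² × (1 cm/s² / 0.01000 m/s²) = 4.082 cm/s²

4.08 cm/s²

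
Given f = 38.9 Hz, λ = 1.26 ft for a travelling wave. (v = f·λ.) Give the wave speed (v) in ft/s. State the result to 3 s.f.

Directly: v = fλ.
f = 38.9 Hz; λ = 1.26 ft = 0.3840 m.
v = 14.94 m/s
14.94 m/s × (1 ft/s / 0.3048 m/s) = 49.01 ft/s

49.0 ft/s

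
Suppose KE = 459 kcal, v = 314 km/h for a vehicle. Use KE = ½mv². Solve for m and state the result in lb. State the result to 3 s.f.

1110 lb

Rearranging KE = ½mv² for m: m = 2·KE/v².
KE = 459 kcal = 1.920×10^6 J; v = 314 km/h = 87.22 m/s.
m = 504.9 kg
504.9 kg × (1 lb / 0.4536 kg) = 1113 lb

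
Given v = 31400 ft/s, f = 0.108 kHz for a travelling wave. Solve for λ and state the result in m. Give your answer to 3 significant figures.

Rearranging v = f·λ for λ: λ = v/f.
v = 31400 ft/s = 9571 m/s; f = 0.108 kHz = 108.0 Hz.
λ = 88.62 m

88.6 m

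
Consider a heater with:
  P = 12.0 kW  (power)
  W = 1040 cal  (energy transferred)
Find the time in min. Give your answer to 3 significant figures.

Rearranging: t = W/P.
P = 12.0 kW = 12000 W; W = 1040 cal = 4351 J.
t = 0.3626 s
0.3626 s × (1 min / 60.00 s) = 0.006044 min

0.00604 min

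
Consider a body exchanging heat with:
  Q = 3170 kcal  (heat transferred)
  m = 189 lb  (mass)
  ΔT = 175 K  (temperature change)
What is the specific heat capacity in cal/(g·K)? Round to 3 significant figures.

0.211 cal/(g·K)

Rearranging: c = Q/(m·ΔT).
Q = 3170 kcal = 1.326×10^7 J; m = 189 lb = 85.73 kg; ΔT = 175 K.
c = 884.1 J/(kg·K)
884.1 J/(kg·K) × (1 cal/(g·K) / 4184 J/(kg·K)) = 0.2113 cal/(g·K)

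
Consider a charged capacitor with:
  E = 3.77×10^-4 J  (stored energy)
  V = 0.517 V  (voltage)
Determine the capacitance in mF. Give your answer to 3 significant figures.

2.82 mF

Rearranging: C = 2E/V².
E = 3.77×10^-4 J; V = 0.517 V.
C = 0.002821 F
0.002821 F × (1 mF / 0.001000 F) = 2.821 mF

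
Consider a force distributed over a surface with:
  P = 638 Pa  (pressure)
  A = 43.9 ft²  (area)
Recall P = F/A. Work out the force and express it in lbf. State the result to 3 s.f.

585 lbf

Rearranging P = F/A for F: F = P·A.
P = 638 Pa; A = 43.9 ft² = 4.078 m².
F = 2602 N  (the unit combination reduces to kg·m/s² = N)
2602 N × (1 lbf / 4.448 N) = 585.0 lbf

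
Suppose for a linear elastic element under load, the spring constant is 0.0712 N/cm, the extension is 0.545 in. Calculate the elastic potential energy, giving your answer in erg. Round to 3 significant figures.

6820 erg

Directly: U = ½kx².
k = 0.0712 N/cm = 7.120 N/m; x = 0.545 in = 0.01384 m.
U = 6.822×10^-4 J
6.822×10^-4 J × (1 erg / 1.000×10^-7 J) = 6822 erg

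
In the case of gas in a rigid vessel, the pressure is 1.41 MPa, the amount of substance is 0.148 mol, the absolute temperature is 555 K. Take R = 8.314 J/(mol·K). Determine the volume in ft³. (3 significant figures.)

0.0171 ft³

From the ideal-gas law: V = nRT/P.
P = 1.41 MPa = 1.410×10^6 Pa; n = 0.148 mol; T = 555 K; R = 8.314 J/(mol·K).
V = 4.843×10^-4 m³
4.843×10^-4 m³ × (1 ft³ / 0.02832 m³) = 0.01710 ft³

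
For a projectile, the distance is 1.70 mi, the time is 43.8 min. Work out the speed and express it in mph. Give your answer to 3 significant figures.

v is given directly by: v = d/t.
d = 1.70 mi = 2736 m; t = 43.8 min = 2628 s.
v = 1.041 m/s
1.041 m/s × (1 mph / 0.4470 m/s) = 2.329 mph

2.33 mph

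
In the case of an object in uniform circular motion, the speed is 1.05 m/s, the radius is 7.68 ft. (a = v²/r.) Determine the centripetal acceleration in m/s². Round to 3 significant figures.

0.471 m/s²

Directly: a = v²/r.
v = 1.05 m/s; r = 7.68 ft = 2.341 m.
a = 0.4710 m/s²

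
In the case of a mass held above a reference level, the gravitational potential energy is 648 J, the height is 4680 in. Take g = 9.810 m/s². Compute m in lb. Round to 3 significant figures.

1.23 lb

Rearranging PE = m·g·h for m: m = PE/(g·h).
PE = 648 J; h = 4680 in = 118.9 m; g = 9.810 m/s².
m = 0.5557 kg
0.5557 kg × (1 lb / 0.4536 kg) = 1.225 lb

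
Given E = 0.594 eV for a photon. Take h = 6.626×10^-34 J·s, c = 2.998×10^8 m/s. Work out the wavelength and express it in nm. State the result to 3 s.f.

Solving E = h·c/λ for λ: λ = hc/E.
E = 0.594 eV = 9.517×10^-20 J; h = 6.626×10^-34 J·s; c = 2.998×10^8 m/s.
λ = 2.087×10^-6 m
2.087×10^-6 m × (1 nm / 1.000×10^-9 m) = 2087 nm

2090 nm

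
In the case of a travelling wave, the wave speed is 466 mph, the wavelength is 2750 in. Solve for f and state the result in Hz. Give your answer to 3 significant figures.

2.98 Hz

Rearranging v = f·λ for f: f = v/λ.
v = 466 mph = 208.3 m/s; λ = 2750 in = 69.85 m.
f = 2.982 Hz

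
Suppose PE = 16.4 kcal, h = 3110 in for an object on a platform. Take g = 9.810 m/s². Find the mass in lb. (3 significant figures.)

Rearranging: m = PE/(g·h).
PE = 16.4 kcal = 68618 J; h = 3110 in = 78.99 m; g = 9.810 m/s².
m = 88.55 kg
88.55 kg × (1 lb / 0.4536 kg) = 195.2 lb

195 lb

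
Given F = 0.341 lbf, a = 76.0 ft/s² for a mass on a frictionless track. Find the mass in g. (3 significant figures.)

65.5 g

Rearranging F = m·a for m: m = F/a.
F = 0.341 lbf = 1.517 N; a = 76.0 ft/s² = 23.16 m/s².
m = 0.06548 kg
0.06548 kg × (1 g / 0.001000 kg) = 65.48 g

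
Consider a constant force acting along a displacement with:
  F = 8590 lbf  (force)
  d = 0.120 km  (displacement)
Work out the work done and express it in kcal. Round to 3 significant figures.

1100 kcal

Directly: W = F·d.
F = 8590 lbf = 38210 N; d = 0.120 km = 120.0 m.
W = 4.585×10^6 J
4.585×10^6 J × (1 kcal / 4184 J) = 1096 kcal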